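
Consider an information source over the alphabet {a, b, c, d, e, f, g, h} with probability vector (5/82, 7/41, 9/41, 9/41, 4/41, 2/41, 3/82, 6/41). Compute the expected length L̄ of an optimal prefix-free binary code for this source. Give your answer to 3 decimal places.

Repeatedly combine the two least-probable nodes; the expected code length is the sum of the merged weights.
merge 3/82 + 2/41 → 7/82
merge 5/82 + 7/82 → 6/41
merge 4/41 + 6/41 → 10/41
merge 6/41 + 7/41 → 13/41
merge 9/41 + 9/41 → 18/41
merge 10/41 + 13/41 → 23/41
merge 18/41 + 23/41 → 1
L = 7/82 + 6/41 + 10/41 + 13/41 + 18/41 + 23/41 + 1 = 229/82 ≈ 2.793 bits/symbol.

2.793 bits/symbol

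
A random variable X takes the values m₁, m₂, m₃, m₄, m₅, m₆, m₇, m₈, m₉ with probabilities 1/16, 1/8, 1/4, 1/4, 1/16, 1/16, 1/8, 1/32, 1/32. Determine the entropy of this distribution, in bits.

Each probability is a power of 1/2, so log₂(1/p) is an integer.
H = Σ p·log₂(1/p) = 1/16·4 + 1/8·3 + 1/4·2 + 1/4·2 + 1/16·4 + 1/16·4 + 1/8·3 + 1/32·5 + 1/32·5 = 2.8125 bits.

2.8125 bits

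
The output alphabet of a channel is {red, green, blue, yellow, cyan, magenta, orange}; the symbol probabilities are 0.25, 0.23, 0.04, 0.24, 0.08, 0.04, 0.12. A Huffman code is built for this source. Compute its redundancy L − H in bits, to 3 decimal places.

0.008 bits

Entropy H = −Σ p log₂ p ≈ 2.5119 bits.
Huffman merges: 1/25+1/25→2/25; 2/25+2/25→4/25; 3/25+4/25→7/25; 23/100+6/25→47/100; 1/4+7/25→53/100; 47/100+53/100→1. L = 63/25 ≈ 2.5200.
L − H = 2.5200 − 2.5119 = 0.008 bits.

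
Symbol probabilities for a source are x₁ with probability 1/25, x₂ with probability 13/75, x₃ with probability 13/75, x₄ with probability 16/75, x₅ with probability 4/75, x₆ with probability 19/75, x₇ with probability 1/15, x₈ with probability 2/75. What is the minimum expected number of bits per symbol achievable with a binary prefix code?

Repeatedly combine the two least-probable nodes; the expected code length is the sum of the merged weights.
merge 2/75 + 1/25 → 1/15
merge 4/75 + 1/15 → 3/25
merge 1/15 + 3/25 → 14/75
merge 13/75 + 13/75 → 26/75
merge 14/75 + 16/75 → 2/5
merge 19/75 + 26/75 → 3/5
merge 2/5 + 3/5 → 1
L = 1/15 + 3/25 + 14/75 + 26/75 + 2/5 + 3/5 + 1 = 68/25 = 2.72 bits/symbol.

2.72 bits/symbol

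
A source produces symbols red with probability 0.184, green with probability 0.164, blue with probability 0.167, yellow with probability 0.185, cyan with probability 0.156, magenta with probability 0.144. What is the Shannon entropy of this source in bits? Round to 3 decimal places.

H = −Σ pᵢ log₂ pᵢ.
−0.184·log₂(0.184) = 0.4494
−0.164·log₂(0.164) = 0.4278
−0.167·log₂(0.167) = 0.4312
−0.185·log₂(0.185) = 0.4504
−0.156·log₂(0.156) = 0.4181
−0.144·log₂(0.144) = 0.4026
Sum ≈ 2.5794 → 2.579 bits.

2.579 bits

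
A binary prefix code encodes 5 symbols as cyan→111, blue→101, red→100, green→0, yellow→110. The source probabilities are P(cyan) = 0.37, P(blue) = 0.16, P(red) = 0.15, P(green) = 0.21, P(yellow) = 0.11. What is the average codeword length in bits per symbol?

2.58 bits/symbol

L̄ = Σ pᵢ·ℓᵢ = 0.37·3 + 0.16·3 + 0.15·3 + 0.21·1 + 0.11·3 = 2.58 bits/symbol.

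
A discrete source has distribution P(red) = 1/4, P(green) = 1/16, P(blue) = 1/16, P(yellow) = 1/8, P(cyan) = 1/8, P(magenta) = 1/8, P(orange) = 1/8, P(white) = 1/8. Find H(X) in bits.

Each probability is a power of 1/2, so log₂(1/p) is an integer.
H = Σ p·log₂(1/p) = 1/4·2 + 1/16·4 + 1/16·4 + 1/8·3 + 1/8·3 + 1/8·3 + 1/8·3 + 1/8·3 = 2.875 bits.

2.875 bits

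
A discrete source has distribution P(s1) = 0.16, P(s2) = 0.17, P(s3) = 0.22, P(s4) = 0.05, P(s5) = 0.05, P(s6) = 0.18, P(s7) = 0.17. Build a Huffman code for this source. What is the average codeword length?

2.7 bits/symbol

Repeatedly combine the two least-probable nodes; the expected code length is the sum of the merged weights.
merge 1/20 + 1/20 → 1/10
merge 1/10 + 4/25 → 13/50
merge 17/100 + 17/100 → 17/50
merge 9/50 + 11/50 → 2/5
merge 13/50 + 17/50 → 3/5
merge 2/5 + 3/5 → 1
L = 1/10 + 13/50 + 17/50 + 2/5 + 3/5 + 1 = 27/10 = 2.7 bits/symbol.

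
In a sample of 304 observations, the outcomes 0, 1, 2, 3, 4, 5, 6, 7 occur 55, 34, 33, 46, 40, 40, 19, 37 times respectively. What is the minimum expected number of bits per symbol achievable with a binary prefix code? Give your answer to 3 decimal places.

Probabilities are the counts divided by 304.
Repeatedly combine the two least-probable nodes; the expected code length is the sum of the merged weights.
merge 1/16 + 33/304 → 13/76
merge 17/152 + 37/304 → 71/304
merge 5/38 + 5/38 → 5/19
merge 23/152 + 13/76 → 49/152
merge 55/304 + 71/304 → 63/152
merge 5/19 + 49/152 → 89/152
merge 63/152 + 89/152 → 1
L = 13/76 + 71/304 + 5/19 + 49/152 + 63/152 + 89/152 + 1 = 909/304 ≈ 2.990 bits/symbol.

2.990 bits/symbol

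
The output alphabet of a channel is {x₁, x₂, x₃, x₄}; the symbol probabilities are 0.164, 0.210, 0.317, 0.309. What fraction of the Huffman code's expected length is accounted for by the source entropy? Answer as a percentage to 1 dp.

Entropy H = −Σ p log₂ p ≈ 1.9495 bits.
Huffman merges: 41/250+21/100→187/500; 309/1000+317/1000→313/500; 187/500+313/500→1. L = 2 ≈ 2.0000.
Efficiency = H/L = 1.9495/2.0000 = 97.5%.

97.5%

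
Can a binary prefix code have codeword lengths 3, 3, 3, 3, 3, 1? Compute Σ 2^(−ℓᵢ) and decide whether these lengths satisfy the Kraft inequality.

1.125; no

With common denominator 2^3 = 8: Σ 2^(−ℓᵢ) = 1/8 + 1/8 + 1/8 + 1/8 + 1/8 + 4/8 = 9/8 = 1.125.
Kraft's inequality requires Σ ≤ 1; here Σ = 1.125 > 1, so no such prefix code exists.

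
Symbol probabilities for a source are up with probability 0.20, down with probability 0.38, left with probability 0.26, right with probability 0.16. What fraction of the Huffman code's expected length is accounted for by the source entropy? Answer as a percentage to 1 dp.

97.1%

Entropy H = −Σ p log₂ p ≈ 1.9231 bits.
Huffman merges: 4/25+1/5→9/25; 13/50+9/25→31/50; 19/50+31/50→1. L = 99/50 ≈ 1.9800.
Efficiency = H/L = 1.9231/1.9800 = 97.1%.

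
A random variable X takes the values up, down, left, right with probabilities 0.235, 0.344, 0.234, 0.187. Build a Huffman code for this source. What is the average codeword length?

Repeatedly combine the two least-probable nodes; the expected code length is the sum of the merged weights.
merge 187/1000 + 117/500 → 421/1000
merge 47/200 + 43/125 → 579/1000
merge 421/1000 + 579/1000 → 1
L = 421/1000 + 579/1000 + 1 = 2 bits/symbol.

2 bits/symbol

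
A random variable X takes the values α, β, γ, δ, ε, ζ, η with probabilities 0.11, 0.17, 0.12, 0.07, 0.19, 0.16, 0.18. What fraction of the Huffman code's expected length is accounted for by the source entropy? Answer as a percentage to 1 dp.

Entropy H = −Σ p log₂ p ≈ 2.7440 bits.
Huffman merges: 7/100+11/100→9/50; 3/25+4/25→7/25; 17/100+9/50→7/20; 9/50+19/100→37/100; 7/25+7/20→63/100; 37/100+63/100→1. L = 281/100 ≈ 2.8100.
Efficiency = H/L = 2.7440/2.8100 = 97.7%.

97.7%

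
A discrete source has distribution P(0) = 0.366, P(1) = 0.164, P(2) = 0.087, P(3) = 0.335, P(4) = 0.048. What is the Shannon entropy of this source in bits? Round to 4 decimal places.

2.0038 bits

H = −Σ pᵢ log₂ pᵢ.
−0.366·log₂(0.366) = 0.5307
−0.164·log₂(0.164) = 0.4278
−0.087·log₂(0.087) = 0.3065
−0.335·log₂(0.335) = 0.5286
−0.048·log₂(0.048) = 0.2103
Sum ≈ 2.0038 → 2.0038 bits.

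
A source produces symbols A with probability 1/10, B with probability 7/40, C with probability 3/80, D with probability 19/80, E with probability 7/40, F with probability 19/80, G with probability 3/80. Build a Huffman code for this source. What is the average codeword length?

2.6 bits/symbol

Repeatedly combine the two least-probable nodes; the expected code length is the sum of the merged weights.
merge 3/80 + 3/80 → 3/40
merge 3/40 + 1/10 → 7/40
merge 7/40 + 7/40 → 7/20
merge 7/40 + 19/80 → 33/80
merge 19/80 + 7/20 → 47/80
merge 33/80 + 47/80 → 1
L = 3/40 + 7/40 + 7/20 + 33/80 + 47/80 + 1 = 13/5 = 2.6 bits/symbol.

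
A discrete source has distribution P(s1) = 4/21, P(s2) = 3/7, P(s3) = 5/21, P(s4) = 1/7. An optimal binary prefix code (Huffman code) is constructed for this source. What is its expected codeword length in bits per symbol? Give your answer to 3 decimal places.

1.905 bits/symbol

Repeatedly combine the two least-probable nodes; the expected code length is the sum of the merged weights.
merge 1/7 + 4/21 → 1/3
merge 5/21 + 1/3 → 4/7
merge 3/7 + 4/7 → 1
L = 1/3 + 4/7 + 1 = 40/21 ≈ 1.905 bits/symbol.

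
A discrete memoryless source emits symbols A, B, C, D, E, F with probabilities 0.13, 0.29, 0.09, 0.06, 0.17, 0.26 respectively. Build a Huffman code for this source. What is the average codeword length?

2.43 bits/symbol

Repeatedly combine the two least-probable nodes; the expected code length is the sum of the merged weights.
merge 3/50 + 9/100 → 3/20
merge 13/100 + 3/20 → 7/25
merge 17/100 + 13/50 → 43/100
merge 7/25 + 29/100 → 57/100
merge 43/100 + 57/100 → 1
L = 3/20 + 7/25 + 43/100 + 57/100 + 1 = 243/100 = 2.43 bits/symbol.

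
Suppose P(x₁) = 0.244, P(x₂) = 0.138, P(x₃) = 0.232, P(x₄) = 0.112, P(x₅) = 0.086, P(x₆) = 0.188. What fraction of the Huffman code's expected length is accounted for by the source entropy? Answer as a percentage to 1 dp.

Entropy H = −Σ p log₂ p ≈ 2.4913 bits.
Huffman merges: 43/500+14/125→99/500; 69/500+47/250→163/500; 99/500+29/125→43/100; 61/250+163/500→57/100; 43/100+57/100→1. L = 631/250 ≈ 2.5240.
Efficiency = H/L = 2.4913/2.5240 = 98.7%.

98.7%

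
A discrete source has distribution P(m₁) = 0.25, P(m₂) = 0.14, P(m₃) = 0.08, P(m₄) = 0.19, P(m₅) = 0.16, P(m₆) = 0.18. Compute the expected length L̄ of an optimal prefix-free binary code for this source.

2.56 bits/symbol

Repeatedly combine the two least-probable nodes; the expected code length is the sum of the merged weights.
merge 2/25 + 7/50 → 11/50
merge 4/25 + 9/50 → 17/50
merge 19/100 + 11/50 → 41/100
merge 1/4 + 17/50 → 59/100
merge 41/100 + 59/100 → 1
L = 11/50 + 17/50 + 41/100 + 59/100 + 1 = 64/25 = 2.56 bits/symbol.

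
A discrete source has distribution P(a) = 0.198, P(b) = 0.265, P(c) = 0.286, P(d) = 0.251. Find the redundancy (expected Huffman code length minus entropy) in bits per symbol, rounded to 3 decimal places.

0.013 bits

Entropy H = −Σ p log₂ p ≈ 1.9874 bits.
Huffman merges: 99/500+251/1000→449/1000; 53/200+143/500→551/1000; 449/1000+551/1000→1. L = 2 ≈ 2.0000.
L − H = 2.0000 − 1.9874 = 0.013 bits.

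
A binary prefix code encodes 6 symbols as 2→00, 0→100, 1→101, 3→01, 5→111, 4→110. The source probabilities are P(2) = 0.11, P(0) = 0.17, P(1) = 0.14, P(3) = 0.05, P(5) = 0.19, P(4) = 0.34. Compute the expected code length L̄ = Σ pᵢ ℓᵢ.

2.84 bits/symbol

L̄ = Σ pᵢ·ℓᵢ = 0.11·2 + 0.17·3 + 0.14·3 + 0.05·2 + 0.19·3 + 0.34·3 = 2.84 bits/symbol.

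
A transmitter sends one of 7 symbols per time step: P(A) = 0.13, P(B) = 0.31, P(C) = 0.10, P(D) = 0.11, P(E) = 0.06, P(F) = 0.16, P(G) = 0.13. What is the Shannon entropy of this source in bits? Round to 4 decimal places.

H = −Σ pᵢ log₂ pᵢ.
−0.13·log₂(0.13) = 0.3826
−0.31·log₂(0.31) = 0.5238
−0.10·log₂(0.10) = 0.3322
−0.11·log₂(0.11) = 0.3503
−0.06·log₂(0.06) = 0.2435
−0.16·log₂(0.16) = 0.4230
−0.13·log₂(0.13) = 0.3826
Sum ≈ 2.6381 → 2.6381 bits.

2.6381 bits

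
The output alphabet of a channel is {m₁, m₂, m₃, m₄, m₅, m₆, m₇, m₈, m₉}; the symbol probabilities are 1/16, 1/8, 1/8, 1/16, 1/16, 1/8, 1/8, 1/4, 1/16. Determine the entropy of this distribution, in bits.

3 bits

Each probability is a power of 1/2, so log₂(1/p) is an integer.
H = Σ p·log₂(1/p) = 1/16·4 + 1/8·3 + 1/8·3 + 1/16·4 + 1/16·4 + 1/8·3 + 1/8·3 + 1/4·2 + 1/16·4 = 3 bits.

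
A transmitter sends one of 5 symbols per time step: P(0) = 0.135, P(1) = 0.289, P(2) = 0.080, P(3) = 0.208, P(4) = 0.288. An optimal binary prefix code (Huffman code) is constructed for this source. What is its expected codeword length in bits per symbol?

2.215 bits/symbol

Repeatedly combine the two least-probable nodes; the expected code length is the sum of the merged weights.
merge 2/25 + 27/200 → 43/200
merge 26/125 + 43/200 → 423/1000
merge 36/125 + 289/1000 → 577/1000
merge 423/1000 + 577/1000 → 1
L = 43/200 + 423/1000 + 577/1000 + 1 = 443/200 = 2.215 bits/symbol.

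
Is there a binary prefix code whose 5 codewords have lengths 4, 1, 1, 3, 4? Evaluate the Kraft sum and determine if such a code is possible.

1.25; no

With common denominator 2^4 = 16: Σ 2^(−ℓᵢ) = 1/16 + 8/16 + 8/16 + 2/16 + 1/16 = 20/16 = 1.25.
Kraft's inequality requires Σ ≤ 1; here Σ = 1.25 > 1, so no such prefix code exists.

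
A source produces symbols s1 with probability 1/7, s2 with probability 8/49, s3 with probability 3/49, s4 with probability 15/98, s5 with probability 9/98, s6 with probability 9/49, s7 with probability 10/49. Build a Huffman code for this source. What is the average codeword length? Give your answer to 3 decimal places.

Repeatedly combine the two least-probable nodes; the expected code length is the sum of the merged weights.
merge 3/49 + 9/98 → 15/98
merge 1/7 + 15/98 → 29/98
merge 15/98 + 8/49 → 31/98
merge 9/49 + 10/49 → 19/49
merge 29/98 + 31/98 → 30/49
merge 19/49 + 30/49 → 1
L = 15/98 + 29/98 + 31/98 + 19/49 + 30/49 + 1 = 271/98 ≈ 2.765 bits/symbol.

2.765 bits/symbol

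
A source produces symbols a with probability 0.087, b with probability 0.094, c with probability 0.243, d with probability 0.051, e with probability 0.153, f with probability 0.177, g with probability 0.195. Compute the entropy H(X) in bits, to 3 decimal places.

2.659 bits

H = −Σ pᵢ log₂ pᵢ.
−0.087·log₂(0.087) = 0.3065
−0.094·log₂(0.094) = 0.3207
−0.243·log₂(0.243) = 0.4960
−0.051·log₂(0.051) = 0.2190
−0.153·log₂(0.153) = 0.4144
−0.177·log₂(0.177) = 0.4422
−0.195·log₂(0.195) = 0.4599
Sum ≈ 2.6585 → 2.659 bits.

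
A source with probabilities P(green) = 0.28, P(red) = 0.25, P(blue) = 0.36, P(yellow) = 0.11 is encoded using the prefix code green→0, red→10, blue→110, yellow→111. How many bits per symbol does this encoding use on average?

L̄ = Σ pᵢ·ℓᵢ = 0.28·1 + 0.25·2 + 0.36·3 + 0.11·3 = 2.19 bits/symbol.

2.19 bits/symbol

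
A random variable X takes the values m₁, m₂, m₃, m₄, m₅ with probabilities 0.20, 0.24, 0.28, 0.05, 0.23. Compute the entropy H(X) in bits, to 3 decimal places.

2.177 bits

H = −Σ pᵢ log₂ pᵢ.
−0.20·log₂(0.20) = 0.4644
−0.24·log₂(0.24) = 0.4941
−0.28·log₂(0.28) = 0.5142
−0.05·log₂(0.05) = 0.2161
−0.23·log₂(0.23) = 0.4877
Sum ≈ 2.1765 → 2.177 bits.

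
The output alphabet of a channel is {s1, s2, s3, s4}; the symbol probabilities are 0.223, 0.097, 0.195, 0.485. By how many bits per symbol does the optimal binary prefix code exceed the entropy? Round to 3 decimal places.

0.032 bits

Entropy H = −Σ p log₂ p ≈ 1.7755 bits.
Huffman merges: 97/1000+39/200→73/250; 223/1000+73/250→103/200; 97/200+103/200→1. L = 1807/1000 ≈ 1.8070.
L − H = 1.8070 − 1.7755 = 0.032 bits.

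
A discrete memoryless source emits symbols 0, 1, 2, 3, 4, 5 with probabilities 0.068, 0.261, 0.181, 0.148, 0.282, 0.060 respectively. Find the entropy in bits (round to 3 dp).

2.382 bits

H = −Σ pᵢ log₂ pᵢ.
−0.068·log₂(0.068) = 0.2637
−0.261·log₂(0.261) = 0.5058
−0.181·log₂(0.181) = 0.4463
−0.148·log₂(0.148) = 0.4079
−0.282·log₂(0.282) = 0.5150
−0.060·log₂(0.060) = 0.2435
Sum ≈ 2.3823 → 2.382 bits.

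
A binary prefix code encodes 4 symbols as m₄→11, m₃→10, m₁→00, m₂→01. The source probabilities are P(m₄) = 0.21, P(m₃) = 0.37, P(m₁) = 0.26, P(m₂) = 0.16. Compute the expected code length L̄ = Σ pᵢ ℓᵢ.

L̄ = Σ pᵢ·ℓᵢ = 0.21·2 + 0.37·2 + 0.26·2 + 0.16·2 = 2 bits/symbol.

2 bits/symbol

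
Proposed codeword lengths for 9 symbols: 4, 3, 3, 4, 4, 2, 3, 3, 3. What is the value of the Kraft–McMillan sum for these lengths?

1.0625

With common denominator 2^4 = 16: Σ 2^(−ℓᵢ) = 1/16 + 2/16 + 2/16 + 1/16 + 1/16 + 4/16 + 2/16 + 2/16 + 2/16 = 17/16 = 1.0625.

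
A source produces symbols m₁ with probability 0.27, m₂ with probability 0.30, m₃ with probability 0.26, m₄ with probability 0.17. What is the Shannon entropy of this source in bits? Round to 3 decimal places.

H = −Σ pᵢ log₂ pᵢ.
−0.27·log₂(0.27) = 0.5100
−0.30·log₂(0.30) = 0.5211
−0.26·log₂(0.26) = 0.5053
−0.17·log₂(0.17) = 0.4346
Sum ≈ 1.9710 → 1.971 bits.

1.971 bits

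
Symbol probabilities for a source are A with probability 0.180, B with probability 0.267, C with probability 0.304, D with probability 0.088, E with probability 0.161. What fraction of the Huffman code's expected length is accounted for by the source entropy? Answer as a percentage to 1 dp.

Entropy H = −Σ p log₂ p ≈ 2.2090 bits.
Huffman merges: 11/125+161/1000→249/1000; 9/50+249/1000→429/1000; 267/1000+38/125→571/1000; 429/1000+571/1000→1. L = 2249/1000 ≈ 2.2490.
Efficiency = H/L = 2.2090/2.2490 = 98.2%.

98.2%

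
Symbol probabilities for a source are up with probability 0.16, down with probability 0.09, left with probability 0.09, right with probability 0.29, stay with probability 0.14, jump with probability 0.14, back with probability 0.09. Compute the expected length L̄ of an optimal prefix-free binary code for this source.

Repeatedly combine the two least-probable nodes; the expected code length is the sum of the merged weights.
merge 9/100 + 9/100 → 9/50
merge 9/100 + 7/50 → 23/100
merge 7/50 + 4/25 → 3/10
merge 9/50 + 23/100 → 41/100
merge 29/100 + 3/10 → 59/100
merge 41/100 + 59/100 → 1
L = 9/50 + 23/100 + 3/10 + 41/100 + 59/100 + 1 = 271/100 = 2.71 bits/symbol.

2.71 bits/symbol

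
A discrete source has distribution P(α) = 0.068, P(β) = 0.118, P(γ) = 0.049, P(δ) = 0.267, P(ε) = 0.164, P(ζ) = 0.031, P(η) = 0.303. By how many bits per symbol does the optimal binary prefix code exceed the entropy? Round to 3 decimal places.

0.040 bits

Entropy H = −Σ p log₂ p ≈ 2.4545 bits.
Huffman merges: 31/1000+49/1000→2/25; 17/250+2/25→37/250; 59/500+37/250→133/500; 41/250+133/500→43/100; 267/1000+303/1000→57/100; 43/100+57/100→1. L = 1247/500 ≈ 2.4940.
L − H = 2.4940 − 2.4545 = 0.040 bits.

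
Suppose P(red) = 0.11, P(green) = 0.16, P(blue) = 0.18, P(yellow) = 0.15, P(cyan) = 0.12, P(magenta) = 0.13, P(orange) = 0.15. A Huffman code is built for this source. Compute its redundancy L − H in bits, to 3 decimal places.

0.031 bits

Entropy H = −Σ p log₂ p ≈ 2.7894 bits.
Huffman merges: 11/100+3/25→23/100; 13/100+3/20→7/25; 3/20+4/25→31/100; 9/50+23/100→41/100; 7/25+31/100→59/100; 41/100+59/100→1. L = 141/50 ≈ 2.8200.
L − H = 2.8200 − 2.7894 = 0.031 bits.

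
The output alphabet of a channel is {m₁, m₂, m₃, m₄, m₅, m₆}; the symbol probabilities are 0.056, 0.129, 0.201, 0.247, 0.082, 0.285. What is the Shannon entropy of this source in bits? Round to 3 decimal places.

H = −Σ pᵢ log₂ pᵢ.
−0.056·log₂(0.056) = 0.2329
−0.129·log₂(0.129) = 0.3811
−0.201·log₂(0.201) = 0.4653
−0.247·log₂(0.247) = 0.4983
−0.082·log₂(0.082) = 0.2959
−0.285·log₂(0.285) = 0.5161
Sum ≈ 2.3896 → 2.390 bits.

2.390 bits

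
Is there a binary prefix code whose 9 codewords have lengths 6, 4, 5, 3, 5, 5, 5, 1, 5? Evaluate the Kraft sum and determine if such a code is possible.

0.859375; yes

With common denominator 2^6 = 64: Σ 2^(−ℓᵢ) = 1/64 + 4/64 + 2/64 + 8/64 + 2/64 + 2/64 + 2/64 + 32/64 + 2/64 = 55/64 = 0.859375.
Kraft's inequality requires Σ ≤ 1; here Σ = 0.859375 ≤ 1, so such a prefix code exists.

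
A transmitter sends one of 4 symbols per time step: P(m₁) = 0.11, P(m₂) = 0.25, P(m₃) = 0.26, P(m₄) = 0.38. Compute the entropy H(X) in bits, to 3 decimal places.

H = −Σ pᵢ log₂ pᵢ.
−0.11·log₂(0.11) = 0.3503
−0.25·log₂(0.25) = 0.5000
−0.26·log₂(0.26) = 0.5053
−0.38·log₂(0.38) = 0.5305
Sum ≈ 1.8860 → 1.886 bits.

1.886 bits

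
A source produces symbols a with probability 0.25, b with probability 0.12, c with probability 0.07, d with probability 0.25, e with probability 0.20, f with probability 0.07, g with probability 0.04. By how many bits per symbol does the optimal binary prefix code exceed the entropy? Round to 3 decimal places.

0.036 bits

Entropy H = −Σ p log₂ p ≈ 2.5543 bits.
Huffman merges: 1/25+7/100→11/100; 7/100+11/100→9/50; 3/25+9/50→3/10; 1/5+1/4→9/20; 1/4+3/10→11/20; 9/20+11/20→1. L = 259/100 ≈ 2.5900.
L − H = 2.5900 − 2.5543 = 0.036 bits.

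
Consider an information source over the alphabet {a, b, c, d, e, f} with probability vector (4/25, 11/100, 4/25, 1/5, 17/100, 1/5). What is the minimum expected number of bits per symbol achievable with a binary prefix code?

Repeatedly combine the two least-probable nodes; the expected code length is the sum of the merged weights.
merge 11/100 + 4/25 → 27/100
merge 4/25 + 17/100 → 33/100
merge 1/5 + 1/5 → 2/5
merge 27/100 + 33/100 → 3/5
merge 2/5 + 3/5 → 1
L = 27/100 + 33/100 + 2/5 + 3/5 + 1 = 13/5 = 2.6 bits/symbol.

2.6 bits/symbol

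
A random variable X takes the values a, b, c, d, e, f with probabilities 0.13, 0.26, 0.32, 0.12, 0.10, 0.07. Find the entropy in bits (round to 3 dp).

H = −Σ pᵢ log₂ pᵢ.
−0.13·log₂(0.13) = 0.3826
−0.26·log₂(0.26) = 0.5053
−0.32·log₂(0.32) = 0.5260
−0.12·log₂(0.12) = 0.3671
−0.10·log₂(0.10) = 0.3322
−0.07·log₂(0.07) = 0.2686
Sum ≈ 2.3818 → 2.382 bits.

2.382 bits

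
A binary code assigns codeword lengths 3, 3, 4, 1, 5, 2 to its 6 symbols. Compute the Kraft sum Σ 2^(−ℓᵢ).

With common denominator 2^5 = 32: Σ 2^(−ℓᵢ) = 4/32 + 4/32 + 2/32 + 16/32 + 1/32 + 8/32 = 35/32 = 1.09375.

1.09375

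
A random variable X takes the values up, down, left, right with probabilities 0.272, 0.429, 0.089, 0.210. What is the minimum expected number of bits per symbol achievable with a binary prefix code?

Repeatedly combine the two least-probable nodes; the expected code length is the sum of the merged weights.
merge 89/1000 + 21/100 → 299/1000
merge 34/125 + 299/1000 → 571/1000
merge 429/1000 + 571/1000 → 1
L = 299/1000 + 571/1000 + 1 = 187/100 = 1.87 bits/symbol.

1.87 bits/symbol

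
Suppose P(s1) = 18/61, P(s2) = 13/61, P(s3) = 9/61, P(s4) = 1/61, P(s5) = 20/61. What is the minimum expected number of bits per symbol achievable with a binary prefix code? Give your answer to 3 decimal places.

Repeatedly combine the two least-probable nodes; the expected code length is the sum of the merged weights.
merge 1/61 + 9/61 → 10/61
merge 10/61 + 13/61 → 23/61
merge 18/61 + 20/61 → 38/61
merge 23/61 + 38/61 → 1
L = 10/61 + 23/61 + 38/61 + 1 = 132/61 ≈ 2.164 bits/symbol.

2.164 bits/symbol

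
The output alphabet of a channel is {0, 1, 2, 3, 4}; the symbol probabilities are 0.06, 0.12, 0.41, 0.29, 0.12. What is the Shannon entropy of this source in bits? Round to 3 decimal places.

2.023 bits

H = −Σ pᵢ log₂ pᵢ.
−0.06·log₂(0.06) = 0.2435
−0.12·log₂(0.12) = 0.3671
−0.41·log₂(0.41) = 0.5274
−0.29·log₂(0.29) = 0.5179
−0.12·log₂(0.12) = 0.3671
Sum ≈ 2.0230 → 2.023 bits.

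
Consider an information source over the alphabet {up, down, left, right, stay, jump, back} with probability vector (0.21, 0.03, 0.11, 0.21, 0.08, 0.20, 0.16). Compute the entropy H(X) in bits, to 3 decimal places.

2.627 bits

H = −Σ pᵢ log₂ pᵢ.
−0.21·log₂(0.21) = 0.4728
−0.03·log₂(0.03) = 0.1518
−0.11·log₂(0.11) = 0.3503
−0.21·log₂(0.21) = 0.4728
−0.08·log₂(0.08) = 0.2915
−0.20·log₂(0.20) = 0.4644
−0.16·log₂(0.16) = 0.4230
Sum ≈ 2.6266 → 2.627 bits.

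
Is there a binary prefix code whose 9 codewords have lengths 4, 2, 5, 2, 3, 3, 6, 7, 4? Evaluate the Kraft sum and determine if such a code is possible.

0.9296875; yes

With common denominator 2^7 = 128: Σ 2^(−ℓᵢ) = 8/128 + 32/128 + 4/128 + 32/128 + 16/128 + 16/128 + 2/128 + 1/128 + 8/128 = 119/128 = 0.9296875.
Kraft's inequality requires Σ ≤ 1; here Σ = 0.9296875 ≤ 1, so such a prefix code exists.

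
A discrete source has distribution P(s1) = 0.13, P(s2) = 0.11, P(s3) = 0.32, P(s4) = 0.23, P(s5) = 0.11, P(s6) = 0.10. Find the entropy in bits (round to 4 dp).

2.4291 bits

H = −Σ pᵢ log₂ pᵢ.
−0.13·log₂(0.13) = 0.3826
−0.11·log₂(0.11) = 0.3503
−0.32·log₂(0.32) = 0.5260
−0.23·log₂(0.23) = 0.4877
−0.11·log₂(0.11) = 0.3503
−0.10·log₂(0.10) = 0.3322
Sum ≈ 2.4291 → 2.4291 bits.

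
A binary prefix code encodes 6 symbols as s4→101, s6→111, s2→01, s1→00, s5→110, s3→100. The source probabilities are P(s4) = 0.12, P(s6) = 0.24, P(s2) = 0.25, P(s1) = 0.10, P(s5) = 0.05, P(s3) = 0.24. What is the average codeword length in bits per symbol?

2.65 bits/symbol

L̄ = Σ pᵢ·ℓᵢ = 0.12·3 + 0.24·3 + 0.25·2 + 0.10·2 + 0.05·3 + 0.24·3 = 2.65 bits/symbol.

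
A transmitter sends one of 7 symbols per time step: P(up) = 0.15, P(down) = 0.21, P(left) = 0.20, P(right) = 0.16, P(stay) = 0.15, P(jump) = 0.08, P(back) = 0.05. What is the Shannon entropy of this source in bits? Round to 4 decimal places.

H = −Σ pᵢ log₂ pᵢ.
−0.15·log₂(0.15) = 0.4105
−0.21·log₂(0.21) = 0.4728
−0.20·log₂(0.20) = 0.4644
−0.16·log₂(0.16) = 0.4230
−0.15·log₂(0.15) = 0.4105
−0.08·log₂(0.08) = 0.2915
−0.05·log₂(0.05) = 0.2161
Sum ≈ 2.6889 → 2.6889 bits.

2.6889 bits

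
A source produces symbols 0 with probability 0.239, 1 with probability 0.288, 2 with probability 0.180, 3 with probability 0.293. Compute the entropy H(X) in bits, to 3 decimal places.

H = −Σ pᵢ log₂ pᵢ.
−0.239·log₂(0.239) = 0.4935
−0.288·log₂(0.288) = 0.5172
−0.180·log₂(0.180) = 0.4453
−0.293·log₂(0.293) = 0.5189
Sum ≈ 1.9749 → 1.975 bits.

1.975 bits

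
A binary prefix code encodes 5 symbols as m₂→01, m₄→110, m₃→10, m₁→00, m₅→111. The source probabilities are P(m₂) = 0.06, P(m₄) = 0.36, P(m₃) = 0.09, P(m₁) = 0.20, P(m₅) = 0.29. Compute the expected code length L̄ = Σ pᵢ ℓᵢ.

2.65 bits/symbol

L̄ = Σ pᵢ·ℓᵢ = 0.06·2 + 0.36·3 + 0.09·2 + 0.20·2 + 0.29·3 = 2.65 bits/symbol.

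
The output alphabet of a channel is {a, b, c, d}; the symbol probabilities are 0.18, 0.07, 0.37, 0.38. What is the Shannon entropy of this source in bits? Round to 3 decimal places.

H = −Σ pᵢ log₂ pᵢ.
−0.18·log₂(0.18) = 0.4453
−0.07·log₂(0.07) = 0.2686
−0.37·log₂(0.37) = 0.5307
−0.38·log₂(0.38) = 0.5305
Sum ≈ 1.7750 → 1.775 bits.

1.775 bits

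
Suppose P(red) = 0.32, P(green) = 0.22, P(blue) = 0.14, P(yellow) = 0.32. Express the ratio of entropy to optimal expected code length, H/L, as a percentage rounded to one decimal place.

Entropy H = −Σ p log₂ p ≈ 1.9298 bits.
Huffman merges: 7/50+11/50→9/25; 8/25+8/25→16/25; 9/25+16/25→1. L = 2 ≈ 2.0000.
Efficiency = H/L = 1.9298/2.0000 = 96.5%.

96.5%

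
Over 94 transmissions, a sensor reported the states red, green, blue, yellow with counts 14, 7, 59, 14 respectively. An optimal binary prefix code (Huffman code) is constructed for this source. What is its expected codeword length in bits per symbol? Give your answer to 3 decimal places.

Probabilities are the counts divided by 94.
Repeatedly combine the two least-probable nodes; the expected code length is the sum of the merged weights.
merge 7/94 + 7/47 → 21/94
merge 7/47 + 21/94 → 35/94
merge 35/94 + 59/94 → 1
L = 21/94 + 35/94 + 1 = 75/47 ≈ 1.596 bits/symbol.

1.596 bits/symbol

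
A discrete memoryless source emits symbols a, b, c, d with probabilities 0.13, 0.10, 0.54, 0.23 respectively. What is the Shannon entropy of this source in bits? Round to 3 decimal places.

H = −Σ pᵢ log₂ pᵢ.
−0.13·log₂(0.13) = 0.3826
−0.10·log₂(0.10) = 0.3322
−0.54·log₂(0.54) = 0.4800
−0.23·log₂(0.23) = 0.4877
Sum ≈ 1.6825 → 1.683 bits.

1.683 bits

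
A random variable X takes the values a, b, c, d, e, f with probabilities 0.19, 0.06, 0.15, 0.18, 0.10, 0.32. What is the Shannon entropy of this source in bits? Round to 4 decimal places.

H = −Σ pᵢ log₂ pᵢ.
−0.19·log₂(0.19) = 0.4552
−0.06·log₂(0.06) = 0.2435
−0.15·log₂(0.15) = 0.4105
−0.18·log₂(0.18) = 0.4453
−0.10·log₂(0.10) = 0.3322
−0.32·log₂(0.32) = 0.5260
Sum ≈ 2.4128 → 2.4128 bits.

2.4128 bits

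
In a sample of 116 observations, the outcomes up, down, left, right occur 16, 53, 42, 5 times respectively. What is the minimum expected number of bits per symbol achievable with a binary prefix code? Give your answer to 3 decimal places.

Probabilities are the counts divided by 116.
Repeatedly combine the two least-probable nodes; the expected code length is the sum of the merged weights.
merge 5/116 + 4/29 → 21/116
merge 21/116 + 21/58 → 63/116
merge 53/116 + 63/116 → 1
L = 21/116 + 63/116 + 1 = 50/29 ≈ 1.724 bits/symbol.

1.724 bits/symbol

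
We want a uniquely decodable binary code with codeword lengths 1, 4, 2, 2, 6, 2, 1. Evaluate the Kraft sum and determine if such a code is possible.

1.828125; no

With common denominator 2^6 = 64: Σ 2^(−ℓᵢ) = 32/64 + 4/64 + 16/64 + 16/64 + 1/64 + 16/64 + 32/64 = 117/64 = 1.828125.
Kraft's inequality requires Σ ≤ 1; here Σ = 1.828125 > 1, so no such prefix code exists.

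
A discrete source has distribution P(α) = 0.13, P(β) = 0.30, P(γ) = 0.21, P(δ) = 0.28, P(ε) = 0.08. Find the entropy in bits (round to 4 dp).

2.1823 bits

H = −Σ pᵢ log₂ pᵢ.
−0.13·log₂(0.13) = 0.3826
−0.30·log₂(0.30) = 0.5211
−0.21·log₂(0.21) = 0.4728
−0.28·log₂(0.28) = 0.5142
−0.08·log₂(0.08) = 0.2915
Sum ≈ 2.1823 → 2.1823 bits.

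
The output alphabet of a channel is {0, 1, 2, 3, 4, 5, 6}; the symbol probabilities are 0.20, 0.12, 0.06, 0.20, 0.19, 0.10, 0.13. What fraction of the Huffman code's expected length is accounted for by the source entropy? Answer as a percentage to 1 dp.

98.2%

Entropy H = −Σ p log₂ p ≈ 2.7094 bits.
Huffman merges: 3/50+1/10→4/25; 3/25+13/100→1/4; 4/25+19/100→7/20; 1/5+1/5→2/5; 1/4+7/20→3/5; 2/5+3/5→1. L = 69/25 ≈ 2.7600.
Efficiency = H/L = 2.7094/2.7600 = 98.2%.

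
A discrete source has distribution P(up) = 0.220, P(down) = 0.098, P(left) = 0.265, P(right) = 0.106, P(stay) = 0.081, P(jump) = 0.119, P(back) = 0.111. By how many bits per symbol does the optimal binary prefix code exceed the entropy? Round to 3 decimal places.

0.023 bits

Entropy H = −Σ p log₂ p ≈ 2.6711 bits.
Huffman merges: 81/1000+49/500→179/1000; 53/500+111/1000→217/1000; 119/1000+179/1000→149/500; 217/1000+11/50→437/1000; 53/200+149/500→563/1000; 437/1000+563/1000→1. L = 1347/500 ≈ 2.6940.
L − H = 2.6940 − 2.6711 = 0.023 bits.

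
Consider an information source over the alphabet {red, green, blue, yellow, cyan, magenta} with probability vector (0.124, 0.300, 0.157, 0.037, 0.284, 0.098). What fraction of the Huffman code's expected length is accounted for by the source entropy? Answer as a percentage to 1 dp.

97.5%

Entropy H = −Σ p log₂ p ≈ 2.3340 bits.
Huffman merges: 37/1000+49/500→27/200; 31/250+27/200→259/1000; 157/1000+259/1000→52/125; 71/250+3/10→73/125; 52/125+73/125→1. L = 1197/500 ≈ 2.3940.
Efficiency = H/L = 2.3340/2.3940 = 97.5%.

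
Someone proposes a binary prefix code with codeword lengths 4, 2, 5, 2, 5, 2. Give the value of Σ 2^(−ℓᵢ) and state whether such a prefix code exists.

With common denominator 2^5 = 32: Σ 2^(−ℓᵢ) = 2/32 + 8/32 + 1/32 + 8/32 + 1/32 + 8/32 = 28/32 = 0.875.
Kraft's inequality requires Σ ≤ 1; here Σ = 0.875 ≤ 1, so such a prefix code exists.

0.875; yes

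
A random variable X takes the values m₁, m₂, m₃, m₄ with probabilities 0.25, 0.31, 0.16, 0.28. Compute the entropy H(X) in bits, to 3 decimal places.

1.961 bits

H = −Σ pᵢ log₂ pᵢ.
−0.25·log₂(0.25) = 0.5000
−0.31·log₂(0.31) = 0.5238
−0.16·log₂(0.16) = 0.4230
−0.28·log₂(0.28) = 0.5142
Sum ≈ 1.9610 → 1.961 bits.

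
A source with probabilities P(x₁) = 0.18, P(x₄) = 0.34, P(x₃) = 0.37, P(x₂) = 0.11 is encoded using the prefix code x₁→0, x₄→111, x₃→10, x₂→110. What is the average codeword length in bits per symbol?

2.27 bits/symbol

L̄ = Σ pᵢ·ℓᵢ = 0.18·1 + 0.34·3 + 0.37·2 + 0.11·3 = 2.27 bits/symbol.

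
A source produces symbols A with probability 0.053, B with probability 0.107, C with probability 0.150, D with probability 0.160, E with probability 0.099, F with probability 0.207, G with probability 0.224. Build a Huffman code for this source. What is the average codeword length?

Repeatedly combine the two least-probable nodes; the expected code length is the sum of the merged weights.
merge 53/1000 + 99/1000 → 19/125
merge 107/1000 + 3/20 → 257/1000
merge 19/125 + 4/25 → 39/125
merge 207/1000 + 28/125 → 431/1000
merge 257/1000 + 39/125 → 569/1000
merge 431/1000 + 569/1000 → 1
L = 19/125 + 257/1000 + 39/125 + 431/1000 + 569/1000 + 1 = 2721/1000 = 2.721 bits/symbol.

2.721 bits/symbol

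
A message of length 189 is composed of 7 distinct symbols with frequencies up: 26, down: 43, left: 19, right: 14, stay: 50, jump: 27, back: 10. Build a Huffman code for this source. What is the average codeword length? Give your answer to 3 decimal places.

Probabilities are the counts divided by 189.
Repeatedly combine the two least-probable nodes; the expected code length is the sum of the merged weights.
merge 10/189 + 2/27 → 8/63
merge 19/189 + 8/63 → 43/189
merge 26/189 + 1/7 → 53/189
merge 43/189 + 43/189 → 86/189
merge 50/189 + 53/189 → 103/189
merge 86/189 + 103/189 → 1
L = 8/63 + 43/189 + 53/189 + 86/189 + 103/189 + 1 = 166/63 ≈ 2.635 bits/symbol.

2.635 bits/symbol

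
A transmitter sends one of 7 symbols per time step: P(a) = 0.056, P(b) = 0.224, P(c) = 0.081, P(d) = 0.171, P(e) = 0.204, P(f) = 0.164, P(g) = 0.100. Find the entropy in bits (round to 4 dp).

H = −Σ pᵢ log₂ pᵢ.
−0.056·log₂(0.056) = 0.2329
−0.224·log₂(0.224) = 0.4835
−0.081·log₂(0.081) = 0.2937
−0.171·log₂(0.171) = 0.4357
−0.204·log₂(0.204) = 0.4678
−0.164·log₂(0.164) = 0.4278
−0.100·log₂(0.100) = 0.3322
Sum ≈ 2.6735 → 2.6735 bits.

2.6735 bits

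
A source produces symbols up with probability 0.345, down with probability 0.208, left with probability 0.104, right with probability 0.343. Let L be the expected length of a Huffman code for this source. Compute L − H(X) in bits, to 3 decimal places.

0.097 bits

Entropy H = −Σ p log₂ p ≈ 1.8700 bits.
Huffman merges: 13/125+26/125→39/125; 39/125+343/1000→131/200; 69/200+131/200→1. L = 1967/1000 ≈ 1.9670.
L − H = 1.9670 − 1.8700 = 0.097 bits.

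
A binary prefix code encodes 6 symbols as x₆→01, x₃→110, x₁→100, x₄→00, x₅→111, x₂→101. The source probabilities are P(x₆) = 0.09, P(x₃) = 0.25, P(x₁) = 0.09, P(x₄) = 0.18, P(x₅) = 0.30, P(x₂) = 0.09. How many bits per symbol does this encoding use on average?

2.73 bits/symbol

L̄ = Σ pᵢ·ℓᵢ = 0.09·2 + 0.25·3 + 0.09·3 + 0.18·2 + 0.30·3 + 0.09·3 = 2.73 bits/symbol.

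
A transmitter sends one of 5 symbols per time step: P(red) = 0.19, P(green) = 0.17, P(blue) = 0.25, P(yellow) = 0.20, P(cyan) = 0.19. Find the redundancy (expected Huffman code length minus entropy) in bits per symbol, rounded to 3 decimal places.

Entropy H = −Σ p log₂ p ≈ 2.3094 bits.
Huffman merges: 17/100+19/100→9/25; 19/100+1/5→39/100; 1/4+9/25→61/100; 39/100+61/100→1. L = 59/25 ≈ 2.3600.
L − H = 2.3600 − 2.3094 = 0.051 bits.

0.051 bits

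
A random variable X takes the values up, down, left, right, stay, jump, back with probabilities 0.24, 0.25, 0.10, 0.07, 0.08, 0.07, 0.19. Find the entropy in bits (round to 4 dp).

2.6102 bits

H = −Σ pᵢ log₂ pᵢ.
−0.24·log₂(0.24) = 0.4941
−0.25·log₂(0.25) = 0.5000
−0.10·log₂(0.10) = 0.3322
−0.07·log₂(0.07) = 0.2686
−0.08·log₂(0.08) = 0.2915
−0.07·log₂(0.07) = 0.2686
−0.19·log₂(0.19) = 0.4552
Sum ≈ 2.6102 → 2.6102 bits.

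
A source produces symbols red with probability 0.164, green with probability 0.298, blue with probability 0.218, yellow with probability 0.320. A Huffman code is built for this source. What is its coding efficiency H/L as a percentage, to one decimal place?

Entropy H = −Σ p log₂ p ≈ 1.9534 bits.
Huffman merges: 41/250+109/500→191/500; 149/500+8/25→309/500; 191/500+309/500→1. L = 2 ≈ 2.0000.
Efficiency = H/L = 1.9534/2.0000 = 97.7%.

97.7%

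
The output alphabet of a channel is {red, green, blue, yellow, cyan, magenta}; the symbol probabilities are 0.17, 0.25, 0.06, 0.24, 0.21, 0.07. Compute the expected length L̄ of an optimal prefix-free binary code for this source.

2.43 bits/symbol

Repeatedly combine the two least-probable nodes; the expected code length is the sum of the merged weights.
merge 3/50 + 7/100 → 13/100
merge 13/100 + 17/100 → 3/10
merge 21/100 + 6/25 → 9/20
merge 1/4 + 3/10 → 11/20
merge 9/20 + 11/20 → 1
L = 13/100 + 3/10 + 9/20 + 11/20 + 1 = 243/100 = 2.43 bits/symbol.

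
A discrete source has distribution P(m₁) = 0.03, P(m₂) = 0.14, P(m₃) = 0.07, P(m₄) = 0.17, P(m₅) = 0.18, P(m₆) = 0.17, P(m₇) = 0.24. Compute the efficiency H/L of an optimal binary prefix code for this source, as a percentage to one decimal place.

98.0%

Entropy H = −Σ p log₂ p ≈ 2.6260 bits.
Huffman merges: 3/100+7/100→1/10; 1/10+7/50→6/25; 17/100+17/100→17/50; 9/50+6/25→21/50; 6/25+17/50→29/50; 21/50+29/50→1. L = 67/25 ≈ 2.6800.
Efficiency = H/L = 2.6260/2.6800 = 98.0%.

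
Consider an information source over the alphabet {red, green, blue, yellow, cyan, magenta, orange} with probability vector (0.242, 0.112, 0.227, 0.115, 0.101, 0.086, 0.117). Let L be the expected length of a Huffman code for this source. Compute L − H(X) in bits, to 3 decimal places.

Entropy H = −Σ p log₂ p ≈ 2.6942 bits.
Huffman merges: 43/500+101/1000→187/1000; 14/125+23/200→227/1000; 117/1000+187/1000→38/125; 227/1000+227/1000→227/500; 121/500+38/125→273/500; 227/500+273/500→1. L = 1359/500 ≈ 2.7180.
L − H = 2.7180 − 2.6942 = 0.024 bits.

0.024 bits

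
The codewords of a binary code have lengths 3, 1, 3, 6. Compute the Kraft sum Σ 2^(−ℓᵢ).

0.765625

With common denominator 2^6 = 64: Σ 2^(−ℓᵢ) = 8/64 + 32/64 + 8/64 + 1/64 = 49/64 = 0.765625.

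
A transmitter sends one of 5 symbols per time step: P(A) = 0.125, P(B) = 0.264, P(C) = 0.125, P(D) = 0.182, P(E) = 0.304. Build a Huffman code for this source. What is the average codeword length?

2.25 bits/symbol

Repeatedly combine the two least-probable nodes; the expected code length is the sum of the merged weights.
merge 1/8 + 1/8 → 1/4
merge 91/500 + 1/4 → 54/125
merge 33/125 + 38/125 → 71/125
merge 54/125 + 71/125 → 1
L = 1/4 + 54/125 + 71/125 + 1 = 9/4 = 2.25 bits/symbol.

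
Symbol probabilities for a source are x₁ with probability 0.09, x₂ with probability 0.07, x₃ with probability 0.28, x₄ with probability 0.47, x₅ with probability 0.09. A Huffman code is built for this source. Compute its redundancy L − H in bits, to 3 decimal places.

0.020 bits

Entropy H = −Σ p log₂ p ≈ 1.9200 bits.
Huffman merges: 7/100+9/100→4/25; 9/100+4/25→1/4; 1/4+7/25→53/100; 47/100+53/100→1. L = 97/50 ≈ 1.9400.
L − H = 1.9400 − 1.9200 = 0.020 bits.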